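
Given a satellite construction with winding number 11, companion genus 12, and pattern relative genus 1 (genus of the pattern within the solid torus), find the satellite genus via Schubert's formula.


Schubert: g(satellite) = g_rel(pattern) + |winding| * g(companion),
where g_rel(pattern) is the genus of the pattern relative to the solid torus.
= 1 + 11 * 12
= 1 + 132 = 133

133


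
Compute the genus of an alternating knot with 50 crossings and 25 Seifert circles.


For alternating knots, g = (c - s + 1)/2.
= (50 - 25 + 1)/2
= 26/2 = 13

13


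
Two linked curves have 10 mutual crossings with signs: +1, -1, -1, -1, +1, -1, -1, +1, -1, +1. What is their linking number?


Step 1: Count positive crossings: 4
Step 2: Count negative crossings: 6
Step 3: Sum of signs = 4 - 6 = -2
Step 4: Linking number = sum/2 = -2/2 = -1

-1


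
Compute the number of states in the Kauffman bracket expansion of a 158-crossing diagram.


Each crossing contributes 2 choices (A-smoothing or B-smoothing).
Total states = 2^158 = 365375409332725729550921208179070754913983135744

365375409332725729550921208179070754913983135744


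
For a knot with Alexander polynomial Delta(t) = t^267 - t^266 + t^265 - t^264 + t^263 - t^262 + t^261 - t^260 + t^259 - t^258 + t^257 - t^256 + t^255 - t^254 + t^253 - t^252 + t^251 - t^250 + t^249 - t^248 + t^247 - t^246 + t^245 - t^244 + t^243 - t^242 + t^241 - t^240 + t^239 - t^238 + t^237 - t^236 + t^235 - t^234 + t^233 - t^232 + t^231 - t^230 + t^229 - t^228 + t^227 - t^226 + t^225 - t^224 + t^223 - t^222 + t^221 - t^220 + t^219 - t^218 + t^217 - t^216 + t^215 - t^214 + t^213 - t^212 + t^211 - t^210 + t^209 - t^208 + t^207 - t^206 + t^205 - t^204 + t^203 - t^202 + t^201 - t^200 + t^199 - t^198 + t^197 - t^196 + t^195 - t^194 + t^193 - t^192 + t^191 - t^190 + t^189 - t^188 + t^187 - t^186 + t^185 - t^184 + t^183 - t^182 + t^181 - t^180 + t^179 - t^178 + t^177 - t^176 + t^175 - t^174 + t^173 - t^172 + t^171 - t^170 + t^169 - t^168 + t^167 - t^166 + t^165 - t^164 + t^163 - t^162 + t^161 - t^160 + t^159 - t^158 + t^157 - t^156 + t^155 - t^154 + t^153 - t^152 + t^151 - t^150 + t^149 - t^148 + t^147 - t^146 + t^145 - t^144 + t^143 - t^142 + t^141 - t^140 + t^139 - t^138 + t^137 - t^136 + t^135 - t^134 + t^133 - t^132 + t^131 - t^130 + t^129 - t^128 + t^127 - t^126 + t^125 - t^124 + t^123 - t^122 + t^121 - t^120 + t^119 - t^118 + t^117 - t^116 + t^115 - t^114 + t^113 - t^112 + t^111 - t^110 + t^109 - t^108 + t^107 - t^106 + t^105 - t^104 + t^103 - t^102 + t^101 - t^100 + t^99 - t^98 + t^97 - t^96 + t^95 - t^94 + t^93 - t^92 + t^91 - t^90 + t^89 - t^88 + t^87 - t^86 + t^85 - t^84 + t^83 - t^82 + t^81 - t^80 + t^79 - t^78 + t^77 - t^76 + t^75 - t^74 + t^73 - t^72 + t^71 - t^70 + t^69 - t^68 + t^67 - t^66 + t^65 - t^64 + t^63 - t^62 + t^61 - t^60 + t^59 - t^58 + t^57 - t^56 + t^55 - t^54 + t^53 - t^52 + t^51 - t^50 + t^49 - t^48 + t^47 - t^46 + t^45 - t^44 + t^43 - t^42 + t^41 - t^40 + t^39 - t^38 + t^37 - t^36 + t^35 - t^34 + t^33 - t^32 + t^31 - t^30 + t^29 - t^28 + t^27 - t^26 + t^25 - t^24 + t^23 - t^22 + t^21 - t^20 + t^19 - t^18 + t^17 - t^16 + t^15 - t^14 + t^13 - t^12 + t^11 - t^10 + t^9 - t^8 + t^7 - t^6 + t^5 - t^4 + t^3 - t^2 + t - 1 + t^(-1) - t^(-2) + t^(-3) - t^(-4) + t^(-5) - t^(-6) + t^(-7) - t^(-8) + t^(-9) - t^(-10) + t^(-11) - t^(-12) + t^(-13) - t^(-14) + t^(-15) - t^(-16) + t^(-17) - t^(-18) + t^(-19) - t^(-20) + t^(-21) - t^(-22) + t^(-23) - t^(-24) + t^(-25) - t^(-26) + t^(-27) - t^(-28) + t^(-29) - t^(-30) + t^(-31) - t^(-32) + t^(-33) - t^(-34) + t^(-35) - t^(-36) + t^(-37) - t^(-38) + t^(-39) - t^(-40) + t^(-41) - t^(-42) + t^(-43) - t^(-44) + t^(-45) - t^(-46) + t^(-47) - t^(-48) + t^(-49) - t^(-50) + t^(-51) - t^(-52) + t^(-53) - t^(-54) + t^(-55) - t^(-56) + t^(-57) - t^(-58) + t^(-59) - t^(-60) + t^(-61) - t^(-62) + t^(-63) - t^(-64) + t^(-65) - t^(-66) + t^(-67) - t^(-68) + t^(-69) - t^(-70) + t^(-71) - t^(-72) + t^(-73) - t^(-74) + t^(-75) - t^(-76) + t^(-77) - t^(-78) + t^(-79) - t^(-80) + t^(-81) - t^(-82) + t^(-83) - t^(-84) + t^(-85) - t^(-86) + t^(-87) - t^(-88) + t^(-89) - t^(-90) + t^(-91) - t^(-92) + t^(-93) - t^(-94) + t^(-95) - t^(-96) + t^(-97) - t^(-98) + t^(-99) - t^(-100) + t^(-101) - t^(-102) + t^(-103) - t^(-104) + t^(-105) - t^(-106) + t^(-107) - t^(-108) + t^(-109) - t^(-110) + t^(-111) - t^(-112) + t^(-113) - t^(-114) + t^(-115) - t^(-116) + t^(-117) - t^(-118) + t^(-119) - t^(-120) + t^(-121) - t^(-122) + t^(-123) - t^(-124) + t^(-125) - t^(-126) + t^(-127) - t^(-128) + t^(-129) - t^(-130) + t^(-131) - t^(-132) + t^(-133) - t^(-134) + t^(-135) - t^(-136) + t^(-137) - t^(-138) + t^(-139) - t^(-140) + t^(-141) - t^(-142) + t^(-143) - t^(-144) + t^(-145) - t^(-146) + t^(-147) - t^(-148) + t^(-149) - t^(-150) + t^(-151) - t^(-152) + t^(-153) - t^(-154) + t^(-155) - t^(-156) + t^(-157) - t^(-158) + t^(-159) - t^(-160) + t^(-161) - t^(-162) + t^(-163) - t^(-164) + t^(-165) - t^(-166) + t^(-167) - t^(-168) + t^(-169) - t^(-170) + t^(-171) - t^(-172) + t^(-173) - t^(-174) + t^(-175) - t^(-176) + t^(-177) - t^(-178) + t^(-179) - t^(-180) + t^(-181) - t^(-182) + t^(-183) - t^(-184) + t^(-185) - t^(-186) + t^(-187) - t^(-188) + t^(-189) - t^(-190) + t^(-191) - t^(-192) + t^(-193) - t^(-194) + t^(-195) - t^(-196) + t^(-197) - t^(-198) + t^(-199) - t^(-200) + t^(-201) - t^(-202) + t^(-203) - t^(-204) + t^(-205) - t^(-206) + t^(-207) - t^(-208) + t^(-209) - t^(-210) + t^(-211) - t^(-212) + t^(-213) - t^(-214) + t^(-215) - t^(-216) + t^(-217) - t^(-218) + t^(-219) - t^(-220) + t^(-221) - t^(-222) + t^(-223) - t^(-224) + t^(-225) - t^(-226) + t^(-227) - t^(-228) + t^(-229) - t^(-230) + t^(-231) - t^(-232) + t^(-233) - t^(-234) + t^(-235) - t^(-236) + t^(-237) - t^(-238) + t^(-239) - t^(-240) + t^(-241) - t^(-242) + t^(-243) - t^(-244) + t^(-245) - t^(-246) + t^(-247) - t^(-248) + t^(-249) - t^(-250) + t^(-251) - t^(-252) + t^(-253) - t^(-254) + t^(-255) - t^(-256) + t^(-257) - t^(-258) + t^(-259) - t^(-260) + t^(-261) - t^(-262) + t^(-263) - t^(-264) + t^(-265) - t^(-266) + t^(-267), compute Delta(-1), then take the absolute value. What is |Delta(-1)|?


Step 1: The polynomial has 535 terms with alternating signs, exponents from 267 down to -267.
Step 2: Substitute t = -1. The i-th term has coefficient (-1)^i and exponent (m-i),
  so its value is (-1)^i * (-1)^(m-i) = (-1)^m = -1 for every i.
Step 3: All 535 terms equal -1, so Delta(-1) = 535 * (-1) = -535
Step 4: |Delta(-1)| = 535

535


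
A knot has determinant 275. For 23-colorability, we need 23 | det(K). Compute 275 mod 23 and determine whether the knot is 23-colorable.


Step 1: A knot is p-colorable if and only if p divides its determinant.
Step 2: Compute 275 mod 23.
275 = 11 * 23 + 22
Step 3: 275 mod 23 = 22
Step 4: The knot is 23-colorable: no

22


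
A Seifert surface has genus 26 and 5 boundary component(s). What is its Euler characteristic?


chi = 2 - 2g - b
= 2 - 2*26 - 5
= 2 - 52 - 5 = -55

-55


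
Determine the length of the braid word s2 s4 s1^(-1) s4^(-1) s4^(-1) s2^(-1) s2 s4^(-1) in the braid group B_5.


The word length counts the number of generators (including inverses).
Listing each generator: s2, s4, s1^(-1), s4^(-1), s4^(-1), s2^(-1), s2, s4^(-1)
There are 8 generators in this braid word.

8


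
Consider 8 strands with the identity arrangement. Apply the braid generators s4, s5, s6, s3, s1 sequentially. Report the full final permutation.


Starting with identity [1, 2, 3, 4, 5, 6, 7, 8].
Apply generators in sequence:
  After s4: [1, 2, 3, 5, 4, 6, 7, 8]
  After s5: [1, 2, 3, 5, 6, 4, 7, 8]
  After s6: [1, 2, 3, 5, 6, 7, 4, 8]
  After s3: [1, 2, 5, 3, 6, 7, 4, 8]
  After s1: [2, 1, 5, 3, 6, 7, 4, 8]
Final permutation: [2, 1, 5, 3, 6, 7, 4, 8]

[2, 1, 5, 3, 6, 7, 4, 8]


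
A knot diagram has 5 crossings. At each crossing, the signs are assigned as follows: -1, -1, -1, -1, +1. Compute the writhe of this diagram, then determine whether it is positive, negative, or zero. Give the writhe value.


Step 1: Count positive crossings (+1).
Positive crossings: 1
Step 2: Count negative crossings (-1).
Negative crossings: 4
Step 3: Writhe = (positive) - (negative)
w = 1 - 4 = -3
Step 4: |w| = 3, and w is negative

-3


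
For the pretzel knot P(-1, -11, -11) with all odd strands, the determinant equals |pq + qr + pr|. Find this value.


Step 1: Compute pq + qr + pr.
pq = (-1)*(-11) = 11
qr = (-11)*(-11) = 121
pr = (-1)*(-11) = 11
pq + qr + pr = 11 + 121 + 11 = 143
Step 2: Take absolute value.
det(P(-1,-11,-11)) = |143| = 143

143


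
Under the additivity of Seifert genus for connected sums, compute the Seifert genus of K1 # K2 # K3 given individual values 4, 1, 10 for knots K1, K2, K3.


The Seifert genus is additive under connected sum.
Seifert genus(K1 # K2 # K3) = (4) + (1) + (10)
= 15

15


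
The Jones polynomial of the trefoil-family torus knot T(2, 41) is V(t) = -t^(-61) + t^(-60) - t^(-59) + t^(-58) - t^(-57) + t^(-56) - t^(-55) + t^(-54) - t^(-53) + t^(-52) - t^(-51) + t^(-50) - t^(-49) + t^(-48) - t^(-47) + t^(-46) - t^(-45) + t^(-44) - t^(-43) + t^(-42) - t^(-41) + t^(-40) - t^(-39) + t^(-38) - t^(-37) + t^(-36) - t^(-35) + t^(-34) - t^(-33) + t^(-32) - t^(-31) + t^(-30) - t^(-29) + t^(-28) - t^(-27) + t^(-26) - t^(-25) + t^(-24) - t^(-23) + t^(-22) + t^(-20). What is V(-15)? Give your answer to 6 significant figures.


Substituting t = -15 into V(t) = -t^(-61) + t^(-60) - t^(-59) + t^(-58) - t^(-57) + t^(-56) - t^(-55) + t^(-54) - t^(-53) + t^(-52) - t^(-51) + t^(-50) - t^(-49) + t^(-48) - t^(-47) + t^(-46) - t^(-45) + t^(-44) - t^(-43) + t^(-42) - t^(-41) + t^(-40) - t^(-39) + t^(-38) - t^(-37) + t^(-36) - t^(-35) + t^(-34) - t^(-33) + t^(-32) - t^(-31) + t^(-30) - t^(-29) + t^(-28) - t^(-27) + t^(-26) - t^(-25) + t^(-24) - t^(-23) + t^(-22) + t^(-20):
  (-)t^(-61) = 1.81315e-72
  (+)t^(-60) = 2.71972e-71
  (-)t^(-59) = 4.07958e-70
  (+)t^(-58) = 6.11937e-69
  (-)t^(-57) = 9.17906e-68
  (+)t^(-56) = 1.37686e-66
  (-)t^(-55) = 2.06529e-65
  (+)t^(-54) = 3.09793e-64
  (-)t^(-53) = 4.6469e-63
  (+)t^(-52) = 6.97035e-62
  (-)t^(-51) = 1.04555e-60
  (+)t^(-50) = 1.56833e-59
  (-)t^(-49) = 2.35249e-58
  (+)t^(-48) = 3.52874e-57
  (-)t^(-47) = 5.29311e-56
  (+)t^(-46) = 7.93966e-55
  (-)t^(-45) = 1.19095e-53
  (+)t^(-44) = 1.78642e-52
  (-)t^(-43) = 2.67964e-51
  (+)t^(-42) = 4.01945e-50
  (-)t^(-41) = 6.02918e-49
  (+)t^(-40) = 9.04377e-48
  (-)t^(-39) = 1.35657e-46
  (+)t^(-38) = 2.03485e-45
  (-)t^(-37) = 3.05227e-44
  (+)t^(-36) = 4.57841e-43
  (-)t^(-35) = 6.86761e-42
  (+)t^(-34) = 1.03014e-40
  (-)t^(-33) = 1.54521e-39
  (+)t^(-32) = 2.31782e-38
  (-)t^(-31) = 3.47673e-37
  (+)t^(-30) = 5.2151e-36
  (-)t^(-29) = 7.82264e-35
  (+)t^(-28) = 1.1734e-33
  (-)t^(-27) = 1.76009e-32
  (+)t^(-26) = 2.64014e-31
  (-)t^(-25) = 3.96021e-30
  (+)t^(-24) = 5.94032e-29
  (-)t^(-23) = 8.91048e-28
  (+)t^(-22) = 1.33657e-26
  (+)t^(-20) = 3.00729e-24
Sum = (1.81315e-72) + (2.71972e-71) + (4.07958e-70) + (6.11937e-69) + (9.17906e-68) + (1.37686e-66) + (2.06529e-65) + (3.09793e-64) + (4.6469e-63) + (6.97035e-62) + (1.04555e-60) + (1.56833e-59) + (2.35249e-58) + (3.52874e-57) + (5.29311e-56) + (7.93966e-55) + (1.19095e-53) + (1.78642e-52) + (2.67964e-51) + (4.01945e-50) + (6.02918e-49) + (9.04377e-48) + (1.35657e-46) + (2.03485e-45) + (3.05227e-44) + (4.57841e-43) + (6.86761e-42) + (1.03014e-40) + (1.54521e-39) + (2.31782e-38) + (3.47673e-37) + (5.2151e-36) + (7.82264e-35) + (1.1734e-33) + (1.76009e-32) + (2.64014e-31) + (3.96021e-30) + (5.94032e-29) + (8.91048e-28) + (1.33657e-26) + (3.00729e-24)
= 3.021607011e-24
Rounded to 6 significant figures: 3.02161e-24

3.02161e-24


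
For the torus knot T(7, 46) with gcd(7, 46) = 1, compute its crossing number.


For a torus knot T(p, q) with gcd(p,q)=1,
the crossing number is min(p*(q-1), q*(p-1)).
p*(q-1) = 7*45 = 315
q*(p-1) = 46*6 = 276
min(315, 276) = 276

276


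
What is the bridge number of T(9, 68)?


The bridge number of T(p,q) is min(p,q).
min(9, 68) = 9

9


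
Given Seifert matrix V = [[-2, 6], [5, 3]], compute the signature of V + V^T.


Step 1: V + V^T = [[-4, 11], [11, 6]]
Step 2: trace = 2, det = -145
Step 3: Discriminant = 2^2 - 4*(-145) = 584
Step 4: Eigenvalues: 13.083, -11.083
Step 5: Signature = (# positive eigenvalues) - (# negative eigenvalues) = 0

0


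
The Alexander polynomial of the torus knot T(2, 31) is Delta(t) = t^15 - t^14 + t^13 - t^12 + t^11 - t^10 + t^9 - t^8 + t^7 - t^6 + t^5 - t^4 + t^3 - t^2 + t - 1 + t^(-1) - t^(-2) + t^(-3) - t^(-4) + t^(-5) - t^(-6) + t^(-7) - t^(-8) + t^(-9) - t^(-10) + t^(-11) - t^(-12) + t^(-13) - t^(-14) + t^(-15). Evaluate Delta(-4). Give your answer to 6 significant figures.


Substituting t = -4 into Delta(t) = t^15 - t^14 + t^13 - t^12 + t^11 - t^10 + t^9 - t^8 + t^7 - t^6 + t^5 - t^4 + t^3 - t^2 + t - 1 + t^(-1) - t^(-2) + t^(-3) - t^(-4) + t^(-5) - t^(-6) + t^(-7) - t^(-8) + t^(-9) - t^(-10) + t^(-11) - t^(-12) + t^(-13) - t^(-14) + t^(-15):
Term values: (-1073741824) + (-268435456) + (-67108864) + (-16777216) + (-4194304) + (-1048576) + (-262144) + (-65536) + (-16384) + (-4096) + (-1024) + (-256) + (-64) + (-16) + (-4) + (-1) + (-0.25) + (-0.0625) + (-0.015625) + (-0.00390625) + (-0.000976562) + (-0.000244141) + (-6.10352e-05) + (-1.52588e-05) + (-3.8147e-06) + (-9.53674e-07) + (-2.38419e-07) + (-5.96046e-08) + (-1.49012e-08) + (-3.72529e-09) + (-9.31323e-10)
Sum = -1431655765
Rounded to 6 significant figures: -1.43166e+09

-1.43166e+09


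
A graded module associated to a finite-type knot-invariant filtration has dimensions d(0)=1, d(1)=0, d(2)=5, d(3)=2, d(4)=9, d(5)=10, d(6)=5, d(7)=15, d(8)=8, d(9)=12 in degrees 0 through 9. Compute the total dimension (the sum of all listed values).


Total dimension = d(0) + d(1) + ... + d(9)
= 1 + 0 + 5 + 2 + 9 + 10 + 5 + 15 + 8 + 12
= 67

67


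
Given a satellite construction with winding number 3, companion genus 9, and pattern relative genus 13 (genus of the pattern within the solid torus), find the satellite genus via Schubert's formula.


Schubert: g(satellite) = g_rel(pattern) + |winding| * g(companion),
where g_rel(pattern) is the genus of the pattern relative to the solid torus.
= 13 + 3 * 9
= 13 + 27 = 40

40


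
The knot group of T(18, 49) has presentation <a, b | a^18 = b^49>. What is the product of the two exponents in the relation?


The relation is a^18 = b^49.
Product of exponents = 18 * 49
= 882

882


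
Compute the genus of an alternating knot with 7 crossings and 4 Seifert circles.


For alternating knots, g = (c - s + 1)/2.
= (7 - 4 + 1)/2
= 4/2 = 2

2


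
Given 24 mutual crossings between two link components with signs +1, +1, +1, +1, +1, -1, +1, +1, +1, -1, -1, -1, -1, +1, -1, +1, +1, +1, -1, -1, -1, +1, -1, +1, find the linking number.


Step 1: Count positive crossings: 14
Step 2: Count negative crossings: 10
Step 3: Sum of signs = 14 - 10 = 4
Step 4: Linking number = sum/2 = 4/2 = 2

2


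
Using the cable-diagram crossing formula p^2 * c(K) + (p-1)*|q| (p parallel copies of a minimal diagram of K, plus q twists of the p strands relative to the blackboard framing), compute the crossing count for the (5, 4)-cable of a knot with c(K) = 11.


Step 1: Each of the c(K) crossings of the companion diagram becomes p*p = p^2 crossings among the p parallel strands, and each of the |q| twists s_1 s_2 ... s_(p-1) adds (p-1) crossings.
  Crossings = p^2 * c(K) + (p-1)*|q|
Step 2: = 5^2 * 11 + (5-1)*4
Step 3: = 25*11 + 4*4
Step 4: = 275 + 16 = 291

291


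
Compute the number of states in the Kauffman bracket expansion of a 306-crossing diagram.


Each crossing contributes 2 choices (A-smoothing or B-smoothing).
Total states = 2^306 = 130370302485407109521180524058200202307293977194619920040712988758680403184853549195737432064

130370302485407109521180524058200202307293977194619920040712988758680403184853549195737432064


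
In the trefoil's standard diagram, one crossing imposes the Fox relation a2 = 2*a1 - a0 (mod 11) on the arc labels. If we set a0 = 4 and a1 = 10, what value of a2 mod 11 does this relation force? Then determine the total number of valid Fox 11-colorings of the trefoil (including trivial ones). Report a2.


Step 1: Apply the given crossing relation 2*a1 - a0 - a2 = 0 (mod 11).
  a2 = 2*a1 - a0 mod 11
  a2 = 2*10 - 4 mod 11
  a2 = 20 - 4 mod 11
  a2 = 16 mod 11 = 5
Step 2: The trefoil has determinant 3.
  Number of Fox p-colorings (p prime) is p^2 if p = 3, else p.
  Since 11 does not divide 3, only trivial (constant) colorings exist.
  (So the trial a0 = 4, a1 = 10 with a0 != a1 does NOT extend to a valid coloring of the whole trefoil: the other two crossing relations require 3*(a1 - a0) = 0 (mod 11), which fails.)
  Total colorings = 11
Step 3: a2 = 5, total Fox 11-colorings = 11

5


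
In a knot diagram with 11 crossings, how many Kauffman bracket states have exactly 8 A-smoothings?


We choose which 8 of 11 crossings get A-smoothings.
C(11, 8) = 11! / (8! * 3!)
= 165

165


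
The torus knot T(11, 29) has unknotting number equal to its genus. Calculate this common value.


For a torus knot T(p,q), both the unknotting number and genus equal (p-1)(q-1)/2.
= (11-1)(29-1)/2
= 10*28/2
= 280/2 = 140

140


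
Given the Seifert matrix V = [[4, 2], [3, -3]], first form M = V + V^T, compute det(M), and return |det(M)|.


Step 1: Form V + V^T where V = [[4, 2], [3, -3]]
  V^T = [[4, 3], [2, -3]]
  V + V^T = [[8, 5], [5, -6]]
Step 2: det(V + V^T) = 8*(-6) - 5*5
  = -48 - 25 = -73
Step 3: Knot determinant = |det(V + V^T)| = |-73| = 73

73


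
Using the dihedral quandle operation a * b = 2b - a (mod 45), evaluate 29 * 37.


29 * 37 = 2*37 - 29 mod 45
= 74 - 29 mod 45
= 45 mod 45 = 0

0


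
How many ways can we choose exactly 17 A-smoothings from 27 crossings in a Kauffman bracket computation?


We choose which 17 of 27 crossings get A-smoothings.
C(27, 17) = 27! / (17! * 10!)
= 8436285

8436285


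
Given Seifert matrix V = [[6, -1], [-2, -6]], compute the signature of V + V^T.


Step 1: V + V^T = [[12, -3], [-3, -12]]
Step 2: trace = 0, det = -153
Step 3: Discriminant = 0^2 - 4*(-153) = 612
Step 4: Eigenvalues: 12.3693, -12.3693
Step 5: Signature = (# positive eigenvalues) - (# negative eigenvalues) = 0

0


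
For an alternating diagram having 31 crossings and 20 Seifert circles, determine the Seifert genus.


For alternating knots, g = (c - s + 1)/2.
= (31 - 20 + 1)/2
= 12/2 = 6

6


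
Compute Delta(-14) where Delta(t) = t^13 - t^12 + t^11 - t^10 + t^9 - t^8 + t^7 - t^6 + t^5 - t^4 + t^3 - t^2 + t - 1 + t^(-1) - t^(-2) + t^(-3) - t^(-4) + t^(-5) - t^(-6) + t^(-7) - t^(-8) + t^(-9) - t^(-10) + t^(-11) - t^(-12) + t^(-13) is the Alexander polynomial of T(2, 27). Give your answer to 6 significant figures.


Substituting t = -14 into Delta(t) = t^13 - t^12 + t^11 - t^10 + t^9 - t^8 + t^7 - t^6 + t^5 - t^4 + t^3 - t^2 + t - 1 + t^(-1) - t^(-2) + t^(-3) - t^(-4) + t^(-5) - t^(-6) + t^(-7) - t^(-8) + t^(-9) - t^(-10) + t^(-11) - t^(-12) + t^(-13):
Term values: (-793714773254144) + (-56693912375296) + (-4049565169664) + (-289254654976) + (-20661046784) + (-1475789056) + (-105413504) + (-7529536) + (-537824) + (-38416) + (-2744) + (-196) + (-14) + (-1) + (-0.0714286) + (-0.00510204) + (-0.000364431) + (-2.60308e-05) + (-1.85934e-06) + (-1.3281e-07) + (-9.48645e-09) + (-6.77604e-10) + (-4.84003e-11) + (-3.45716e-12) + (-2.4694e-13) + (-1.76386e-14) + (-1.2599e-15)
Sum = -8.547697558e+14
Rounded to 6 significant figures: -8.5477e+14

-8.5477e+14


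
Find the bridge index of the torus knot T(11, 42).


The bridge number of T(p,q) is min(p,q).
min(11, 42) = 11

11


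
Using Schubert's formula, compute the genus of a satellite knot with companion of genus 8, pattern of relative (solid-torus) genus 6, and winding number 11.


Schubert: g(satellite) = g_rel(pattern) + |winding| * g(companion),
where g_rel(pattern) is the genus of the pattern relative to the solid torus.
= 6 + 11 * 8
= 6 + 88 = 94

94


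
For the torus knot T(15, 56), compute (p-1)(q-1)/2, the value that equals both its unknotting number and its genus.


For a torus knot T(p,q), both the unknotting number and genus equal (p-1)(q-1)/2.
= (15-1)(56-1)/2
= 14*55/2
= 770/2 = 385

385


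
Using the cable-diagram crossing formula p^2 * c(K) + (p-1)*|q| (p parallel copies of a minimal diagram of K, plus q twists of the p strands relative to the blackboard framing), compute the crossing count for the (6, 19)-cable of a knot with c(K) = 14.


Step 1: Each of the c(K) crossings of the companion diagram becomes p*p = p^2 crossings among the p parallel strands, and each of the |q| twists s_1 s_2 ... s_(p-1) adds (p-1) crossings.
  Crossings = p^2 * c(K) + (p-1)*|q|
Step 2: = 6^2 * 14 + (6-1)*19
Step 3: = 36*14 + 5*19
Step 4: = 504 + 95 = 599

599


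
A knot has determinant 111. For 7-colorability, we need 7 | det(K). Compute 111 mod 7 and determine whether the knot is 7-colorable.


Step 1: A knot is p-colorable if and only if p divides its determinant.
Step 2: Compute 111 mod 7.
111 = 15 * 7 + 6
Step 3: 111 mod 7 = 6
Step 4: The knot is 7-colorable: no

6


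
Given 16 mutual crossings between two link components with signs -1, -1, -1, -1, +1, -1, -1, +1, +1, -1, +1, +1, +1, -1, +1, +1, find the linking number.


Step 1: Count positive crossings: 8
Step 2: Count negative crossings: 8
Step 3: Sum of signs = 8 - 8 = 0
Step 4: Linking number = sum/2 = 0/2 = 0

0


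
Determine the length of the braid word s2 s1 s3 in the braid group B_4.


The word length counts the number of generators (including inverses).
Listing each generator: s2, s1, s3
There are 3 generators in this braid word.

3


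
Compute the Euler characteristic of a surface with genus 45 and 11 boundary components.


chi = 2 - 2g - b
= 2 - 2*45 - 11
= 2 - 90 - 11 = -99

-99


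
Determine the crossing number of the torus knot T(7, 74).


For a torus knot T(p, q) with gcd(p,q)=1,
the crossing number is min(p*(q-1), q*(p-1)).
p*(q-1) = 7*73 = 511
q*(p-1) = 74*6 = 444
min(511, 444) = 444

444


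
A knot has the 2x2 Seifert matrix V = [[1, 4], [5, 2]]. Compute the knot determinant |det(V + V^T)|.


Step 1: Form V + V^T where V = [[1, 4], [5, 2]]
  V^T = [[1, 5], [4, 2]]
  V + V^T = [[2, 9], [9, 4]]
Step 2: det(V + V^T) = 2*4 - 9*9
  = 8 - 81 = -73
Step 3: Knot determinant = |det(V + V^T)| = |-73| = 73

73


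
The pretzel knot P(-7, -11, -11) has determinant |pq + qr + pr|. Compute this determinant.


Step 1: Compute pq + qr + pr.
pq = (-7)*(-11) = 77
qr = (-11)*(-11) = 121
pr = (-7)*(-11) = 77
pq + qr + pr = 77 + 121 + 77 = 275
Step 2: Take absolute value.
det(P(-7,-11,-11)) = |275| = 275

275


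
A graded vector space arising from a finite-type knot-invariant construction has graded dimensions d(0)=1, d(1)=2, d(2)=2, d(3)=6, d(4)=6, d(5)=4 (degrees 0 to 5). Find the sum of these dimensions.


Total dimension = d(0) + d(1) + ... + d(5)
= 1 + 2 + 2 + 6 + 6 + 4
= 21

21


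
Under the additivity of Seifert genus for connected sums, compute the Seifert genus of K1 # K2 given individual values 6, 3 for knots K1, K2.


The Seifert genus is additive under connected sum.
Seifert genus(K1 # K2) = (6) + (3)
= 9

9


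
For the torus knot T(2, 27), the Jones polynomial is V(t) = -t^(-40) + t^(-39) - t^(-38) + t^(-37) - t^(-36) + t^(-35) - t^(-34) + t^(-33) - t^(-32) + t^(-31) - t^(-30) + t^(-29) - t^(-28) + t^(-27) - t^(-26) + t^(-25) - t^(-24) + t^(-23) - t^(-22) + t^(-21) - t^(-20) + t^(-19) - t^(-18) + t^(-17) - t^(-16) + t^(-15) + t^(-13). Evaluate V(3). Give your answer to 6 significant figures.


Substituting t = 3 into V(t) = -t^(-40) + t^(-39) - t^(-38) + t^(-37) - t^(-36) + t^(-35) - t^(-34) + t^(-33) - t^(-32) + t^(-31) - t^(-30) + t^(-29) - t^(-28) + t^(-27) - t^(-26) + t^(-25) - t^(-24) + t^(-23) - t^(-22) + t^(-21) - t^(-20) + t^(-19) - t^(-18) + t^(-17) - t^(-16) + t^(-15) + t^(-13):
  (-)t^(-40) = -8.22526e-20
  (+)t^(-39) = 2.46758e-19
  (-)t^(-38) = -7.40274e-19
  (+)t^(-37) = 2.22082e-18
  (-)t^(-36) = -6.66246e-18
  (+)t^(-35) = 1.99874e-17
  (-)t^(-34) = -5.99622e-17
  (+)t^(-33) = 1.79887e-16
  (-)t^(-32) = -5.3966e-16
  (+)t^(-31) = 1.61898e-15
  (-)t^(-30) = -4.85694e-15
  (+)t^(-29) = 1.45708e-14
  (-)t^(-28) = -4.37124e-14
  (+)t^(-27) = 1.31137e-13
  (-)t^(-26) = -3.93412e-13
  (+)t^(-25) = 1.18024e-12
  (-)t^(-24) = -3.54071e-12
  (+)t^(-23) = 1.06221e-11
  (-)t^(-22) = -3.18664e-11
  (+)t^(-21) = 9.55991e-11
  (-)t^(-20) = -2.86797e-10
  (+)t^(-19) = 8.60392e-10
  (-)t^(-18) = -2.58117e-09
  (+)t^(-17) = 7.74352e-09
  (-)t^(-16) = -2.32306e-08
  (+)t^(-15) = 6.96917e-08
  (+)t^(-13) = 6.27225e-07
Sum = (-8.22526e-20) + (2.46758e-19) + (-7.40274e-19) + (2.22082e-18) + (-6.66246e-18) + (1.99874e-17) + (-5.99622e-17) + (1.79887e-16) + (-5.3966e-16) + (1.61898e-15) + (-4.85694e-15) + (1.45708e-14) + (-4.37124e-14) + (1.31137e-13) + (-3.93412e-13) + (1.18024e-12) + (-3.54071e-12) + (1.06221e-11) + (-3.18664e-11) + (9.55991e-11) + (-2.86797e-10) + (8.60392e-10) + (-2.58117e-09) + (7.74352e-09) + (-2.32306e-08) + (6.96917e-08) + (6.27225e-07)
= 6.794942639e-07
Rounded to 6 significant figures: 6.79494e-07

6.79494e-07


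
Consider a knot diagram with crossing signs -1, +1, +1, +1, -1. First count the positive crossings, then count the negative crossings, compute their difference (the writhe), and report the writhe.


Step 1: Count positive crossings (+1).
Positive crossings: 3
Step 2: Count negative crossings (-1).
Negative crossings: 2
Step 3: Writhe = (positive) - (negative)
w = 3 - 2 = 1
Step 4: |w| = 1, and w is positive

1


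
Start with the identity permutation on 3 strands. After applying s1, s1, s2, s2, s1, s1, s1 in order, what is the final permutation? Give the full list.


Starting with identity [1, 2, 3].
Apply generators in sequence:
  After s1: [2, 1, 3]
  After s1: [1, 2, 3]
  After s2: [1, 3, 2]
  After s2: [1, 2, 3]
  After s1: [2, 1, 3]
  After s1: [1, 2, 3]
  After s1: [2, 1, 3]
Final permutation: [2, 1, 3]

[2, 1, 3]


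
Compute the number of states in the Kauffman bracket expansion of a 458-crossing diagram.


Each crossing contributes 2 choices (A-smoothing or B-smoothing).
Total states = 2^458 = 744282853678701455922507579277316643178128753343813693728245963960974631028119473486019635930893891134220822124816566203939432067701407744

744282853678701455922507579277316643178128753343813693728245963960974631028119473486019635930893891134220822124816566203939432067701407744


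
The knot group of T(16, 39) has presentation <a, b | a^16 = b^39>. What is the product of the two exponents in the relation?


The relation is a^16 = b^39.
Product of exponents = 16 * 39
= 624

624


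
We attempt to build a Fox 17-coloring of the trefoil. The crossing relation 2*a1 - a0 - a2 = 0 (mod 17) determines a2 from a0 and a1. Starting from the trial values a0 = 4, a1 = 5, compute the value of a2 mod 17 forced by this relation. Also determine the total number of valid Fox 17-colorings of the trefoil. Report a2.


Step 1: Apply the given crossing relation 2*a1 - a0 - a2 = 0 (mod 17).
  a2 = 2*a1 - a0 mod 17
  a2 = 2*5 - 4 mod 17
  a2 = 10 - 4 mod 17
  a2 = 6 mod 17 = 6
Step 2: The trefoil has determinant 3.
  Number of Fox p-colorings (p prime) is p^2 if p = 3, else p.
  Since 17 does not divide 3, only trivial (constant) colorings exist.
  (So the trial a0 = 4, a1 = 5 with a0 != a1 does NOT extend to a valid coloring of the whole trefoil: the other two crossing relations require 3*(a1 - a0) = 0 (mod 17), which fails.)
  Total colorings = 17
Step 3: a2 = 6, total Fox 17-colorings = 17

6


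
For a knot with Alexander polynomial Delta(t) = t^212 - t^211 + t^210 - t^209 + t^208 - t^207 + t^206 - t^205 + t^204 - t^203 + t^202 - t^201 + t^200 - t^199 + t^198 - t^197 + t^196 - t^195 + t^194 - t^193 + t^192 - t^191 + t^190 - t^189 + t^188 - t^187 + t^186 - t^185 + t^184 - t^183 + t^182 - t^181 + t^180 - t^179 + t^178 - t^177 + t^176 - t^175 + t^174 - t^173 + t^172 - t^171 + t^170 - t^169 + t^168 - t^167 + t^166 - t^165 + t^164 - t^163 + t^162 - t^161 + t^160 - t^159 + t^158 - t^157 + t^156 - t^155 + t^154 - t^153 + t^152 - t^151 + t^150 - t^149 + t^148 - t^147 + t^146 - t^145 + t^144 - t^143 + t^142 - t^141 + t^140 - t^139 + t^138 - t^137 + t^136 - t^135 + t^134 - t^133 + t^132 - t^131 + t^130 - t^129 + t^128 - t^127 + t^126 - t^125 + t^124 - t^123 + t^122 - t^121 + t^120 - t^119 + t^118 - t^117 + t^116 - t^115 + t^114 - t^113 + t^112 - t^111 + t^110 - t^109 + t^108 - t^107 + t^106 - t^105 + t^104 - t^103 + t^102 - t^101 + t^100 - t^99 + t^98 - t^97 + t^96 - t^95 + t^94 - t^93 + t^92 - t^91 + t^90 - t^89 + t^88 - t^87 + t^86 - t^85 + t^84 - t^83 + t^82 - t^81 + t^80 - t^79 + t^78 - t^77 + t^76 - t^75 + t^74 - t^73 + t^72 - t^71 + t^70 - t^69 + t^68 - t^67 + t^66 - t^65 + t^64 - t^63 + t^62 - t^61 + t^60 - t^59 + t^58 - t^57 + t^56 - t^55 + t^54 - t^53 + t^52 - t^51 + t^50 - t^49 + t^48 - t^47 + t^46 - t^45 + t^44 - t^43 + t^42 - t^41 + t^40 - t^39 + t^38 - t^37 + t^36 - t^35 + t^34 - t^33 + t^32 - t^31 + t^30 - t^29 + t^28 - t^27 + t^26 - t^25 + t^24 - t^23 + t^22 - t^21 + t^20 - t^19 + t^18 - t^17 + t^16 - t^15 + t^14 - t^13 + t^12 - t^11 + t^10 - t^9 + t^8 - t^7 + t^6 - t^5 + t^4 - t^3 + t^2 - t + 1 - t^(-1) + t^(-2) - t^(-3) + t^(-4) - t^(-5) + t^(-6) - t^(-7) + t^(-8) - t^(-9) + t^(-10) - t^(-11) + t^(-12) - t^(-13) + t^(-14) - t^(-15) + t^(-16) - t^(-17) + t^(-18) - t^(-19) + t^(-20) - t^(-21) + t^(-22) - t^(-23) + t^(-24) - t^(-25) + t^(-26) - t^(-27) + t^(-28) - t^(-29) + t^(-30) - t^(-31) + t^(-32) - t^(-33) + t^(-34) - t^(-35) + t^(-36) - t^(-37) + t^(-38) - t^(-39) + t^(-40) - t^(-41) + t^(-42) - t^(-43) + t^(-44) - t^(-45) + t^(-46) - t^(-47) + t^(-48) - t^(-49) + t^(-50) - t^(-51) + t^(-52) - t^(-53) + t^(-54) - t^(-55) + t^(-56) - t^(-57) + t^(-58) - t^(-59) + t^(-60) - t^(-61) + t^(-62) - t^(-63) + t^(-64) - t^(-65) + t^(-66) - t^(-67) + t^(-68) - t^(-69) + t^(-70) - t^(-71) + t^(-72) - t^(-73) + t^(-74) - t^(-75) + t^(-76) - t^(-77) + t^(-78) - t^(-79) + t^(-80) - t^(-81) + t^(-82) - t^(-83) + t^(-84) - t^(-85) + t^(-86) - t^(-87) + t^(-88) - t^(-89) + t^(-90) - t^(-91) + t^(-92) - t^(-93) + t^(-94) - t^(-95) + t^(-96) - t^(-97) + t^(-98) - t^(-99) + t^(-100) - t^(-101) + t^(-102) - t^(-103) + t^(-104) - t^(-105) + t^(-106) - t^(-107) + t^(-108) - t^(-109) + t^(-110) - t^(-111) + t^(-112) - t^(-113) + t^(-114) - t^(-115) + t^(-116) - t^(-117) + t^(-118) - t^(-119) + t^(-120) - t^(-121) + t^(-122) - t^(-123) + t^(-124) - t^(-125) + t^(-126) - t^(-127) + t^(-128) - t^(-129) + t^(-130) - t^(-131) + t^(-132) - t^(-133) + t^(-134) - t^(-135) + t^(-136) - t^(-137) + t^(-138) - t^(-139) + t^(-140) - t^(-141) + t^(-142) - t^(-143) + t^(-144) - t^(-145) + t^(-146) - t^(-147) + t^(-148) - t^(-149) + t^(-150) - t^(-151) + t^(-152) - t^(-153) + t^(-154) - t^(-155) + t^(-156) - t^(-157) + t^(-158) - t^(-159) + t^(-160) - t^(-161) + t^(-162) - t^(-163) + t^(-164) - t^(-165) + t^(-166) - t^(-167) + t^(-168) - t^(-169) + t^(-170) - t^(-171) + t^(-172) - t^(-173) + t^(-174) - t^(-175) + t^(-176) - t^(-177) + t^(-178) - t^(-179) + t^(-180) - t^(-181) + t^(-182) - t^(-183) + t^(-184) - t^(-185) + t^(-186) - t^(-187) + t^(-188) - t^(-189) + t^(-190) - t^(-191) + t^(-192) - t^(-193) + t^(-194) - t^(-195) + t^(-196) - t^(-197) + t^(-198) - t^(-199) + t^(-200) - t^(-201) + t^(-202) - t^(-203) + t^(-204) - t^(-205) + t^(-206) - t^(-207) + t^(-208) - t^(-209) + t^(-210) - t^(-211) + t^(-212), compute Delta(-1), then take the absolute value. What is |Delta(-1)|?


Step 1: The polynomial has 425 terms with alternating signs, exponents from 212 down to -212.
Step 2: Substitute t = -1. The i-th term has coefficient (-1)^i and exponent (m-i),
  so its value is (-1)^i * (-1)^(m-i) = (-1)^m = 1 for every i.
Step 3: All 425 terms equal 1, so Delta(-1) = 425 * (1) = 425
Step 4: |Delta(-1)| = 425

425


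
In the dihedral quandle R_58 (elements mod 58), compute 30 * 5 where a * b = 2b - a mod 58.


30 * 5 = 2*5 - 30 mod 58
= 10 - 30 mod 58
= -20 mod 58 = 38

38


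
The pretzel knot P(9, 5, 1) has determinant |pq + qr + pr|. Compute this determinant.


Step 1: Compute pq + qr + pr.
pq = 9*5 = 45
qr = 5*1 = 5
pr = 9*1 = 9
pq + qr + pr = 45 + 5 + 9 = 59
Step 2: Take absolute value.
det(P(9,5,1)) = |59| = 59

59


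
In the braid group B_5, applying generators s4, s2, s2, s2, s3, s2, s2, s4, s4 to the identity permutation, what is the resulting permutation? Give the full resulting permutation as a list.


Starting with identity [1, 2, 3, 4, 5].
Apply generators in sequence:
  After s4: [1, 2, 3, 5, 4]
  After s2: [1, 3, 2, 5, 4]
  After s2: [1, 2, 3, 5, 4]
  After s2: [1, 3, 2, 5, 4]
  After s3: [1, 3, 5, 2, 4]
  After s2: [1, 5, 3, 2, 4]
  After s2: [1, 3, 5, 2, 4]
  After s4: [1, 3, 5, 4, 2]
  After s4: [1, 3, 5, 2, 4]
Final permutation: [1, 3, 5, 2, 4]

[1, 3, 5, 2, 4]


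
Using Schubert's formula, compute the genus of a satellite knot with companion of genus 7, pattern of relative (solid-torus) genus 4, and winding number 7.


Schubert: g(satellite) = g_rel(pattern) + |winding| * g(companion),
where g_rel(pattern) is the genus of the pattern relative to the solid torus.
= 4 + 7 * 7
= 4 + 49 = 53

53


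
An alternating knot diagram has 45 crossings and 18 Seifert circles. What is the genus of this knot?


For alternating knots, g = (c - s + 1)/2.
= (45 - 18 + 1)/2
= 28/2 = 14

14


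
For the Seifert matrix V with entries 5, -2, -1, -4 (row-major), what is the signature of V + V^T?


Step 1: V + V^T = [[10, -3], [-3, -8]]
Step 2: trace = 2, det = -89
Step 3: Discriminant = 2^2 - 4*(-89) = 360
Step 4: Eigenvalues: 10.4868, -8.48683
Step 5: Signature = (# positive eigenvalues) - (# negative eigenvalues) = 0

0


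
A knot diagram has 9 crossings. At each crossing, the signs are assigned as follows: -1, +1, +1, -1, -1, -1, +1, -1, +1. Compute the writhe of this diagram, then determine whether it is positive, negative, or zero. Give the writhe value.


Step 1: Count positive crossings (+1).
Positive crossings: 4
Step 2: Count negative crossings (-1).
Negative crossings: 5
Step 3: Writhe = (positive) - (negative)
w = 4 - 5 = -1
Step 4: |w| = 1, and w is negative

-1


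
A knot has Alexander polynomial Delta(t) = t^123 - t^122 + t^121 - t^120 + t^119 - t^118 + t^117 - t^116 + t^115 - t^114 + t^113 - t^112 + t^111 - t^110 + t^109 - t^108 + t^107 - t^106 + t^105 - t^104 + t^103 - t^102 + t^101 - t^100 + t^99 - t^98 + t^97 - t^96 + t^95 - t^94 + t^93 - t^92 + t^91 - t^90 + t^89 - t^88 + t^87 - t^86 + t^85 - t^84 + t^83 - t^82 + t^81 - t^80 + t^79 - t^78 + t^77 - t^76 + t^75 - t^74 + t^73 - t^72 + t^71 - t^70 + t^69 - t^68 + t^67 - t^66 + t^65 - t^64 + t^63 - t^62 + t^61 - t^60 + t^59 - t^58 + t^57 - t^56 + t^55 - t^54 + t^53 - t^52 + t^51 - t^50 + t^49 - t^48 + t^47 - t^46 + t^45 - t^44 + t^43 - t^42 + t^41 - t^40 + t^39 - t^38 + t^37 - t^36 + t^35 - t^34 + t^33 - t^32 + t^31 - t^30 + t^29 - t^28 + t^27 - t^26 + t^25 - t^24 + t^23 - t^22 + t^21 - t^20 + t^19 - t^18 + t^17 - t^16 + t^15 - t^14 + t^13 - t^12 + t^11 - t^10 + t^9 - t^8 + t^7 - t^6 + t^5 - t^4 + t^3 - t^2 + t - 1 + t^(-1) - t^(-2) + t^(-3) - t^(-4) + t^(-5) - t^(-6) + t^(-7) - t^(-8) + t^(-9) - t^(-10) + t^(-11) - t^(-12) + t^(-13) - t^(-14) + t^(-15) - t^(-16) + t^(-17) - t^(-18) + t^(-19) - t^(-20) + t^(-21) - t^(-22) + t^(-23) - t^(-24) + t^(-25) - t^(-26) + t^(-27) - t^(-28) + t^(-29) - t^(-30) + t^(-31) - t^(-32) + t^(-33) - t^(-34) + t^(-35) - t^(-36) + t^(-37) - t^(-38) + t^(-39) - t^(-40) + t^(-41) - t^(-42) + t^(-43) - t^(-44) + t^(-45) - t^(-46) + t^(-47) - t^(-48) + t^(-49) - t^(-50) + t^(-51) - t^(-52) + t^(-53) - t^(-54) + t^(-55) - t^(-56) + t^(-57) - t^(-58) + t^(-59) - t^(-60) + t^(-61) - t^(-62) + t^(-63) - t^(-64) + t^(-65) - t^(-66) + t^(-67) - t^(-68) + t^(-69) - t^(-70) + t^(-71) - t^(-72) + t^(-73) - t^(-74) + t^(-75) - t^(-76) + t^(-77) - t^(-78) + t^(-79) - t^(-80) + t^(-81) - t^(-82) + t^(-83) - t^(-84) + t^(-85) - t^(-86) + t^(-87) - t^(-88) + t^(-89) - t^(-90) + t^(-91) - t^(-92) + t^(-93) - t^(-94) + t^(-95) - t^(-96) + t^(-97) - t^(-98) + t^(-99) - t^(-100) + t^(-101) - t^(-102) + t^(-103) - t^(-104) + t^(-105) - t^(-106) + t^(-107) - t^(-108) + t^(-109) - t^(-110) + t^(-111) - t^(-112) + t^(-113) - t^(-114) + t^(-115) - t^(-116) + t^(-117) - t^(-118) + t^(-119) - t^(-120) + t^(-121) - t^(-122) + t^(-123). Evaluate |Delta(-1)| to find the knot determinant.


Step 1: The polynomial has 247 terms with alternating signs, exponents from 123 down to -123.
Step 2: Substitute t = -1. The i-th term has coefficient (-1)^i and exponent (m-i),
  so its value is (-1)^i * (-1)^(m-i) = (-1)^m = -1 for every i.
Step 3: All 247 terms equal -1, so Delta(-1) = 247 * (-1) = -247
Step 4: |Delta(-1)| = 247

247


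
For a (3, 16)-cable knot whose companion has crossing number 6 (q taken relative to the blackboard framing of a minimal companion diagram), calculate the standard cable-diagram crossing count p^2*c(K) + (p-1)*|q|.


Step 1: Each of the c(K) crossings of the companion diagram becomes p*p = p^2 crossings among the p parallel strands, and each of the |q| twists s_1 s_2 ... s_(p-1) adds (p-1) crossings.
  Crossings = p^2 * c(K) + (p-1)*|q|
Step 2: = 3^2 * 6 + (3-1)*16
Step 3: = 9*6 + 2*16
Step 4: = 54 + 32 = 86

86


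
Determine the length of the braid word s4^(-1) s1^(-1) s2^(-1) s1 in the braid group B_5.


The word length counts the number of generators (including inverses).
Listing each generator: s4^(-1), s1^(-1), s2^(-1), s1
There are 4 generators in this braid word.

4


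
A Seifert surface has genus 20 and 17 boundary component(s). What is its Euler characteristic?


chi = 2 - 2g - b
= 2 - 2*20 - 17
= 2 - 40 - 17 = -55

-55


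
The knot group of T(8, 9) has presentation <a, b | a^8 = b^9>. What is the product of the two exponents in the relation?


The relation is a^8 = b^9.
Product of exponents = 8 * 9
= 72

72


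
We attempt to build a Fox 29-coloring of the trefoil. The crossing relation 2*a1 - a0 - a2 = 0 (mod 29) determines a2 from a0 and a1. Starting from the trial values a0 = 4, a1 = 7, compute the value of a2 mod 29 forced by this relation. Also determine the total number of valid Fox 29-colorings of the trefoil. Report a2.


Step 1: Apply the given crossing relation 2*a1 - a0 - a2 = 0 (mod 29).
  a2 = 2*a1 - a0 mod 29
  a2 = 2*7 - 4 mod 29
  a2 = 14 - 4 mod 29
  a2 = 10 mod 29 = 10
Step 2: The trefoil has determinant 3.
  Number of Fox p-colorings (p prime) is p^2 if p = 3, else p.
  Since 29 does not divide 3, only trivial (constant) colorings exist.
  (So the trial a0 = 4, a1 = 7 with a0 != a1 does NOT extend to a valid coloring of the whole trefoil: the other two crossing relations require 3*(a1 - a0) = 0 (mod 29), which fails.)
  Total colorings = 29
Step 3: a2 = 10, total Fox 29-colorings = 29

10


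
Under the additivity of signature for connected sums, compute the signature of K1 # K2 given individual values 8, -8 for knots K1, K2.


The signature is additive under connected sum.
signature(K1 # K2) = (8) + (-8)
= 0

0


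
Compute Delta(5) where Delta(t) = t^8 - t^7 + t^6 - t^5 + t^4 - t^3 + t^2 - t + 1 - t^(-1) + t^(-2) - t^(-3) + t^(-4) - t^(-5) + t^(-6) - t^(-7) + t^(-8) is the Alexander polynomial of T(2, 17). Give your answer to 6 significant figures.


Substituting t = 5 into Delta(t) = t^8 - t^7 + t^6 - t^5 + t^4 - t^3 + t^2 - t + 1 - t^(-1) + t^(-2) - t^(-3) + t^(-4) - t^(-5) + t^(-6) - t^(-7) + t^(-8):
Term values: (390625) + (-78125) + (15625) + (-3125) + (625) + (-125) + (25) + (-5) + (1) + (-0.2) + (0.04) + (-0.008) + (0.0016) + (-0.00032) + (6.4e-05) + (-1.28e-05) + (2.56e-06)
Sum = 325520.8333
Rounded to 6 significant figures: 325521

325521


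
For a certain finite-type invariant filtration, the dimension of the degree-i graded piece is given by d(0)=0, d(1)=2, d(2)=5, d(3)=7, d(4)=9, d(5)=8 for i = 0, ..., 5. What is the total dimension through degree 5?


Total dimension = d(0) + d(1) + ... + d(5)
= 0 + 2 + 5 + 7 + 9 + 8
= 31

31


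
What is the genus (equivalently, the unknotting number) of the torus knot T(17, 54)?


For a torus knot T(p,q), both the unknotting number and genus equal (p-1)(q-1)/2.
= (17-1)(54-1)/2
= 16*53/2
= 848/2 = 424

424


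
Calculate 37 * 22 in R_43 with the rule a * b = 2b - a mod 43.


37 * 22 = 2*22 - 37 mod 43
= 44 - 37 mod 43
= 7 mod 43 = 7

7
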